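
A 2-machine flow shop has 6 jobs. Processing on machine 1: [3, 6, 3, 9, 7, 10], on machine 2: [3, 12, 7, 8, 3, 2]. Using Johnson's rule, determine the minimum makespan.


Apply Johnson's rule:
  Group 1 (a <= b): [(1, 3, 3), (3, 3, 7), (2, 6, 12)]
  Group 2 (a > b): [(4, 9, 8), (5, 7, 3), (6, 10, 2)]
Optimal job order: [1, 3, 2, 4, 5, 6]
Schedule:
  Job 1: M1 done at 3, M2 done at 6
  Job 3: M1 done at 6, M2 done at 13
  Job 2: M1 done at 12, M2 done at 25
  Job 4: M1 done at 21, M2 done at 33
  Job 5: M1 done at 28, M2 done at 36
  Job 6: M1 done at 38, M2 done at 40
Makespan = 40

40


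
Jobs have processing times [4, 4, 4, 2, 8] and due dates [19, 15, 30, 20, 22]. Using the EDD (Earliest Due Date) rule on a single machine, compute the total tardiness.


Sort by due date (EDD order): [(4, 15), (4, 19), (2, 20), (8, 22), (4, 30)]
Compute completion times and tardiness:
  Job 1: p=4, d=15, C=4, tardiness=max(0,4-15)=0
  Job 2: p=4, d=19, C=8, tardiness=max(0,8-19)=0
  Job 3: p=2, d=20, C=10, tardiness=max(0,10-20)=0
  Job 4: p=8, d=22, C=18, tardiness=max(0,18-22)=0
  Job 5: p=4, d=30, C=22, tardiness=max(0,22-30)=0
Total tardiness = 0

0


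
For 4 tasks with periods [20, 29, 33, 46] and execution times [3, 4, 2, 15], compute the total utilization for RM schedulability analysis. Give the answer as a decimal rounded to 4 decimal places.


Compute individual utilizations (exact fractions):
  Task 1: C/T = 3/20 (approx. 0.15)
  Task 2: C/T = 4/29 (approx. 0.1379)
  Task 3: C/T = 2/33 (approx. 0.0606)
  Task 4: C/T = 15/46 (approx. 0.3261)
Total utilization U = 3/20 + 4/29 + 2/33 + 15/46 = 296983/440220
Rounded to 4 decimal places: U = 0.6746
RM (Liu & Layland) bound for 4 tasks = 0.756828; compare with U = 296983/440220 (approx. 0.674624)
U <= bound, so schedulable by RM sufficient condition.

0.6746


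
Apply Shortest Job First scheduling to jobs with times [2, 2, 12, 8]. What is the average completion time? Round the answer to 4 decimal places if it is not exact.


SJF order (ascending): [2, 2, 8, 12]
Completion times:
  Job 1: burst=2, C=2
  Job 2: burst=2, C=4
  Job 3: burst=8, C=12
  Job 4: burst=12, C=24
Average completion = 42/4 = 10.5

10.5


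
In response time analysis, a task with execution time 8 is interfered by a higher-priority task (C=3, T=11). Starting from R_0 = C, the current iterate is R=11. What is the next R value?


R_next = C + ceil(R_prev / T_hp) * C_hp
ceil(11 / 11) = ceil(1.0) = 1
Interference = 1 * 3 = 3
R_next = 8 + 3 = 11
R_next = R_prev, so the iteration has converged (response time = 11).

11


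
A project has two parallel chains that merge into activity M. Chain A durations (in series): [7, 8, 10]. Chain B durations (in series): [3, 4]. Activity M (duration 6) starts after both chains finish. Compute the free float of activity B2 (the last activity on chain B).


ES(B2) = sum of predecessors on chain B = 3
EF(B2) = ES + duration = 3 + 4 = 7
Successor of B2 is M. ES(M) = max(sum(A), sum(B)) = max(25, 7) = 25
Free float = ES(successor) - EF(current) = 25 - 7 = 18

18


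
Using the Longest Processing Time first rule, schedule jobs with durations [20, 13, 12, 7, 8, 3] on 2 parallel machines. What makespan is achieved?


Sort jobs in decreasing order (LPT): [20, 13, 12, 8, 7, 3]
Assign each job to the least loaded machine:
  Machine 1: jobs [20, 8, 3], load = 31
  Machine 2: jobs [13, 12, 7], load = 32
Makespan = max load = 32

32


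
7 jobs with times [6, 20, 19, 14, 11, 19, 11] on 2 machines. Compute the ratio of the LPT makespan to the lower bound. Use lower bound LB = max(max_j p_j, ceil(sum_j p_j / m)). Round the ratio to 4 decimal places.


LPT order: [20, 19, 19, 14, 11, 11, 6]
Machine loads after assignment: [51, 49]
LPT makespan = 51
Lower bound = max(max_job, ceil(total/2)) = max(20, 50) = 50
Ratio = 51 / 50 = 1.02

1.02


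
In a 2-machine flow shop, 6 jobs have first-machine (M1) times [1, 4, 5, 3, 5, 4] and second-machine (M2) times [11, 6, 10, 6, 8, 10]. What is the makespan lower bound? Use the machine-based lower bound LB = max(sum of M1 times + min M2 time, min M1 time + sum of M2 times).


LB1 = sum(M1 times) + min(M2 times) = 22 + 6 = 28
LB2 = min(M1 times) + sum(M2 times) = 1 + 51 = 52
Lower bound = max(LB1, LB2) = max(28, 52) = 52

52


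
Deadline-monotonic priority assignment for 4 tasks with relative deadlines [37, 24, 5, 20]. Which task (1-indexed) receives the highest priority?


Sort tasks by relative deadline (ascending):
  Task 3: deadline = 5
  Task 4: deadline = 20
  Task 2: deadline = 24
  Task 1: deadline = 37
Priority order (highest first): [3, 4, 2, 1]
Highest priority task = 3

3


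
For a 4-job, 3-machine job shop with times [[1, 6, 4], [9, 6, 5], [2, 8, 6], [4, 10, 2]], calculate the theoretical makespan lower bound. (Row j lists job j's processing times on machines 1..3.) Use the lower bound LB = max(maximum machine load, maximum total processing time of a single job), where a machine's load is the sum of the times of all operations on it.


Machine loads:
  Machine 1: 1 + 9 + 2 + 4 = 16
  Machine 2: 6 + 6 + 8 + 10 = 30
  Machine 3: 4 + 5 + 6 + 2 = 17
Max machine load = 30
Job totals:
  Job 1: 11
  Job 2: 20
  Job 3: 16
  Job 4: 16
Max job total = 20
Lower bound = max(30, 20) = 30

30


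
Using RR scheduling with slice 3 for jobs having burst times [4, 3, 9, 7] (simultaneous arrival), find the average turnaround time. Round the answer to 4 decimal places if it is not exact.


Time quantum = 3
Execution trace:
  J1 runs 3 units, time = 3
  J2 runs 3 units, time = 6
  J3 runs 3 units, time = 9
  J4 runs 3 units, time = 12
  J1 runs 1 units, time = 13
  J3 runs 3 units, time = 16
  J4 runs 3 units, time = 19
  J3 runs 3 units, time = 22
  J4 runs 1 units, time = 23
Finish times: [13, 6, 22, 23]
Average turnaround = 64/4 = 16.0

16.0


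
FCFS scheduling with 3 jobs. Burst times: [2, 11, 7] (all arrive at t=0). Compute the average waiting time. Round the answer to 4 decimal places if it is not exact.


FCFS order (as given): [2, 11, 7]
Waiting times:
  Job 1: wait = 0
  Job 2: wait = 2
  Job 3: wait = 13
Sum of waiting times = 15
Average waiting time = 15/3 = 5.0

5.0


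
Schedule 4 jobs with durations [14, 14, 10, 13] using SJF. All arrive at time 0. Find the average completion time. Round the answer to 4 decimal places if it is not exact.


SJF order (ascending): [10, 13, 14, 14]
Completion times:
  Job 1: burst=10, C=10
  Job 2: burst=13, C=23
  Job 3: burst=14, C=37
  Job 4: burst=14, C=51
Average completion = 121/4 = 30.25

30.25


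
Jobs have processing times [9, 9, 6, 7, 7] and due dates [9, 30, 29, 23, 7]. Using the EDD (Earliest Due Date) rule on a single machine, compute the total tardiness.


Sort by due date (EDD order): [(7, 7), (9, 9), (7, 23), (6, 29), (9, 30)]
Compute completion times and tardiness:
  Job 1: p=7, d=7, C=7, tardiness=max(0,7-7)=0
  Job 2: p=9, d=9, C=16, tardiness=max(0,16-9)=7
  Job 3: p=7, d=23, C=23, tardiness=max(0,23-23)=0
  Job 4: p=6, d=29, C=29, tardiness=max(0,29-29)=0
  Job 5: p=9, d=30, C=38, tardiness=max(0,38-30)=8
Total tardiness = 15

15


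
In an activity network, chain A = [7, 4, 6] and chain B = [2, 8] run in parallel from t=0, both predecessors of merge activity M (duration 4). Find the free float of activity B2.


ES(B2) = sum of predecessors on chain B = 2
EF(B2) = ES + duration = 2 + 8 = 10
Successor of B2 is M. ES(M) = max(sum(A), sum(B)) = max(17, 10) = 17
Free float = ES(successor) - EF(current) = 17 - 10 = 7

7


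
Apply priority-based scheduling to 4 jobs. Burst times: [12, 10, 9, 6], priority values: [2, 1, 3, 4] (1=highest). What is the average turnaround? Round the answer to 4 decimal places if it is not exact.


Sort by priority (ascending = highest first):
Order: [(1, 10), (2, 12), (3, 9), (4, 6)]
Completion times:
  Priority 1, burst=10, C=10
  Priority 2, burst=12, C=22
  Priority 3, burst=9, C=31
  Priority 4, burst=6, C=37
Average turnaround = 100/4 = 25.0

25.0


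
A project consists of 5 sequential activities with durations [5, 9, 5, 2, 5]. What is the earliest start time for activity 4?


Activity 4 starts after activities 1 through 3 complete.
Predecessor durations: [5, 9, 5]
ES = 5 + 9 + 5 = 19

19


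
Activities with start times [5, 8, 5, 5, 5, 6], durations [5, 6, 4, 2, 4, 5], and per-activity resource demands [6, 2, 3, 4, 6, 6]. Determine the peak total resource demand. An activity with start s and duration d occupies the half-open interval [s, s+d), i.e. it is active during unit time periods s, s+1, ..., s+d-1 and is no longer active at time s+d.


Each activity i is active on [start_i, start_i + duration_i).
Compute total resource usage per time slot:
  t=0: active resources = [], total = 0
  t=1: active resources = [], total = 0
  t=2: active resources = [], total = 0
  t=3: active resources = [], total = 0
  t=4: active resources = [], total = 0
  t=5: active resources = [6, 3, 4, 6], total = 19
  t=6: active resources = [6, 3, 4, 6, 6], total = 25
  t=7: active resources = [6, 3, 6, 6], total = 21
  t=8: active resources = [6, 2, 3, 6, 6], total = 23
  t=9: active resources = [6, 2, 6], total = 14
  t=10: active resources = [2, 6], total = 8
  t=11: active resources = [2], total = 2
  t=12: active resources = [2], total = 2
  t=13: active resources = [2], total = 2
Peak resource demand = 25

25


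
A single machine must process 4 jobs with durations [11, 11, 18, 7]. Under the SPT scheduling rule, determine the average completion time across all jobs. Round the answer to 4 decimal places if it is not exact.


Sort jobs by processing time (SPT order): [7, 11, 11, 18]
Compute completion times sequentially:
  Job 1: processing = 7, completes at 7
  Job 2: processing = 11, completes at 18
  Job 3: processing = 11, completes at 29
  Job 4: processing = 18, completes at 47
Sum of completion times = 101
Average completion time = 101/4 = 25.25

25.25


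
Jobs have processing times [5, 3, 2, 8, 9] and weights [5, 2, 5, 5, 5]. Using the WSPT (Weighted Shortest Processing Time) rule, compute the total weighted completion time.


Compute p/w ratios and sort ascending (WSPT): [(2, 5), (5, 5), (3, 2), (8, 5), (9, 5)]
Compute weighted completion times:
  Job (p=2,w=5): C=2, w*C=5*2=10
  Job (p=5,w=5): C=7, w*C=5*7=35
  Job (p=3,w=2): C=10, w*C=2*10=20
  Job (p=8,w=5): C=18, w*C=5*18=90
  Job (p=9,w=5): C=27, w*C=5*27=135
Total weighted completion time = 290

290


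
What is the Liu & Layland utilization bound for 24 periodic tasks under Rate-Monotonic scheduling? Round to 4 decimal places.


Compute 2^(1/24) = 1.0293022366
Subtract 1: 1.0293022366 - 1 = 0.0293022366
Multiply by n: 24 * 0.0293022366 = 0.7032536784
Round to 4 dp: 0.7033

0.7033


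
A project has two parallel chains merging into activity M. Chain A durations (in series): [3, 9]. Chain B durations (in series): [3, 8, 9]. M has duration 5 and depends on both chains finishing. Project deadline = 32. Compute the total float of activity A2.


Forward pass: ES(A2) = sum of predecessors on chain A = 3
EF = ES + duration = 3 + 9 = 12
Backward pass: LF(M) = deadline = 32; LS(M) = 32 - 5 = 27
LF(A2) = LS(M) - sum(successors on chain A) = 27 - 0 = 27
LS = LF - duration = 27 - 9 = 18
Total float = LS - ES = 18 - 3 = 15

15


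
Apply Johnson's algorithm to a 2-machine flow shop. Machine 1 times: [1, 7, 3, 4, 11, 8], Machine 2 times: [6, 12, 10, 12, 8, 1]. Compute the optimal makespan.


Apply Johnson's rule:
  Group 1 (a <= b): [(1, 1, 6), (3, 3, 10), (4, 4, 12), (2, 7, 12)]
  Group 2 (a > b): [(5, 11, 8), (6, 8, 1)]
Optimal job order: [1, 3, 4, 2, 5, 6]
Schedule:
  Job 1: M1 done at 1, M2 done at 7
  Job 3: M1 done at 4, M2 done at 17
  Job 4: M1 done at 8, M2 done at 29
  Job 2: M1 done at 15, M2 done at 41
  Job 5: M1 done at 26, M2 done at 49
  Job 6: M1 done at 34, M2 done at 50
Makespan = 50

50


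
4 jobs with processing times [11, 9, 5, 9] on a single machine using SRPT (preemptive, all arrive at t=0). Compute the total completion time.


Since all jobs arrive at t=0, SRPT equals SPT ordering.
SPT order: [5, 9, 9, 11]
Completion times:
  Job 1: p=5, C=5
  Job 2: p=9, C=14
  Job 3: p=9, C=23
  Job 4: p=11, C=34
Total completion time = 5 + 14 + 23 + 34 = 76

76


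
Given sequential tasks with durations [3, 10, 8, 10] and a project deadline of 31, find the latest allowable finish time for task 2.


LF(activity 2) = deadline - sum of successor durations
Successors: activities 3 through 4 with durations [8, 10]
Sum of successor durations = 18
LF = 31 - 18 = 13

13


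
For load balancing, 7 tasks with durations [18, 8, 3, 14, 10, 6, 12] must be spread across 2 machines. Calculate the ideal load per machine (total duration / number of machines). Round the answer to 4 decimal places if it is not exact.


Total processing time = 18 + 8 + 3 + 14 + 10 + 6 + 12 = 71
Number of machines = 2
Ideal balanced load = 71 / 2 = 35.5

35.5


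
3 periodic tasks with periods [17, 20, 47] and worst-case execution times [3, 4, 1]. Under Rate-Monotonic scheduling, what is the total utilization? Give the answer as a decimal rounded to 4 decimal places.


Compute individual utilizations (exact fractions):
  Task 1: C/T = 3/17 (approx. 0.1765)
  Task 2: C/T = 4/20 = 1/5 (approx. 0.2)
  Task 3: C/T = 1/47 (approx. 0.0213)
Total utilization U = 3/17 + 1/5 + 1/47 = 1589/3995
Rounded to 4 decimal places: U = 0.3977
RM (Liu & Layland) bound for 3 tasks = 0.779763; compare with U = 1589/3995 (approx. 0.397747)
U <= bound, so schedulable by RM sufficient condition.

0.3977


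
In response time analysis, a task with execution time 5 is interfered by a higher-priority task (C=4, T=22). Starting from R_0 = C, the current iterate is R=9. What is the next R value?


R_next = C + ceil(R_prev / T_hp) * C_hp
ceil(9 / 22) = ceil(0.4091) = 1
Interference = 1 * 4 = 4
R_next = 5 + 4 = 9
R_next = R_prev, so the iteration has converged (response time = 9).

9


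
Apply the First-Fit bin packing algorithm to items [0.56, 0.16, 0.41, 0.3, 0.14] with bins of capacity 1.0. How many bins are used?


Place items sequentially using First-Fit:
  Item 0.56 -> new Bin 1
  Item 0.16 -> Bin 1 (now 0.72)
  Item 0.41 -> new Bin 2
  Item 0.3 -> Bin 2 (now 0.71)
  Item 0.14 -> Bin 1 (now 0.86)
Total bins used = 2

2


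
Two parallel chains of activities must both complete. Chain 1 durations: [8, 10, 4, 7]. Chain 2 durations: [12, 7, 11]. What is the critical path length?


Path A total = 8 + 10 + 4 + 7 = 29
Path B total = 12 + 7 + 11 = 30
Critical path = longest path = max(29, 30) = 30

30


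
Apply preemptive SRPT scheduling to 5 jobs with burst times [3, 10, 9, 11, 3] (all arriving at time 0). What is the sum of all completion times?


Since all jobs arrive at t=0, SRPT equals SPT ordering.
SPT order: [3, 3, 9, 10, 11]
Completion times:
  Job 1: p=3, C=3
  Job 2: p=3, C=6
  Job 3: p=9, C=15
  Job 4: p=10, C=25
  Job 5: p=11, C=36
Total completion time = 3 + 6 + 15 + 25 + 36 = 85

85


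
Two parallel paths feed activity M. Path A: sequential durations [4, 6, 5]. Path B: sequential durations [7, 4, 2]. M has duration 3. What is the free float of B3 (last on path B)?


ES(B3) = sum of predecessors on chain B = 11
EF(B3) = ES + duration = 11 + 2 = 13
Successor of B3 is M. ES(M) = max(sum(A), sum(B)) = max(15, 13) = 15
Free float = ES(successor) - EF(current) = 15 - 13 = 2

2


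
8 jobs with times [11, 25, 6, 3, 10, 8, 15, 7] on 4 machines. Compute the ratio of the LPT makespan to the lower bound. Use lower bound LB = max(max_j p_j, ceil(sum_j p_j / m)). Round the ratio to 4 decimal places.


LPT order: [25, 15, 11, 10, 8, 7, 6, 3]
Machine loads after assignment: [25, 21, 21, 18]
LPT makespan = 25
Lower bound = max(max_job, ceil(total/4)) = max(25, 22) = 25
Ratio = 25 / 25 = 1.0

1.0


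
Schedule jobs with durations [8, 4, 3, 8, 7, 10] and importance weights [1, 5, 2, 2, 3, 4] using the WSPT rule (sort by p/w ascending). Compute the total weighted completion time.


Compute p/w ratios and sort ascending (WSPT): [(4, 5), (3, 2), (7, 3), (10, 4), (8, 2), (8, 1)]
Compute weighted completion times:
  Job (p=4,w=5): C=4, w*C=5*4=20
  Job (p=3,w=2): C=7, w*C=2*7=14
  Job (p=7,w=3): C=14, w*C=3*14=42
  Job (p=10,w=4): C=24, w*C=4*24=96
  Job (p=8,w=2): C=32, w*C=2*32=64
  Job (p=8,w=1): C=40, w*C=1*40=40
Total weighted completion time = 276

276


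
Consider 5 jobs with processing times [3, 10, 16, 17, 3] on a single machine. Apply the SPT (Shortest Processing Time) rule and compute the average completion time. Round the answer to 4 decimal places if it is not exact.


Sort jobs by processing time (SPT order): [3, 3, 10, 16, 17]
Compute completion times sequentially:
  Job 1: processing = 3, completes at 3
  Job 2: processing = 3, completes at 6
  Job 3: processing = 10, completes at 16
  Job 4: processing = 16, completes at 32
  Job 5: processing = 17, completes at 49
Sum of completion times = 106
Average completion time = 106/5 = 21.2

21.2


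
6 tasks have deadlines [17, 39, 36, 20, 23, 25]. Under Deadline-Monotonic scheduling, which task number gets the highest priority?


Sort tasks by relative deadline (ascending):
  Task 1: deadline = 17
  Task 4: deadline = 20
  Task 5: deadline = 23
  Task 6: deadline = 25
  Task 3: deadline = 36
  Task 2: deadline = 39
Priority order (highest first): [1, 4, 5, 6, 3, 2]
Highest priority task = 1

1


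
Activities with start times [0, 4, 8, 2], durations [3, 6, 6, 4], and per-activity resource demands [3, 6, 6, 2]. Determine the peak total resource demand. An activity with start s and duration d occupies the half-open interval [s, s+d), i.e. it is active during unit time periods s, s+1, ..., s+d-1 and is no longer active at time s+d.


Each activity i is active on [start_i, start_i + duration_i).
Compute total resource usage per time slot:
  t=0: active resources = [3], total = 3
  t=1: active resources = [3], total = 3
  t=2: active resources = [3, 2], total = 5
  t=3: active resources = [2], total = 2
  t=4: active resources = [6, 2], total = 8
  t=5: active resources = [6, 2], total = 8
  t=6: active resources = [6], total = 6
  t=7: active resources = [6], total = 6
  t=8: active resources = [6, 6], total = 12
  t=9: active resources = [6, 6], total = 12
  t=10: active resources = [6], total = 6
  t=11: active resources = [6], total = 6
  t=12: active resources = [6], total = 6
  t=13: active resources = [6], total = 6
Peak resource demand = 12

12


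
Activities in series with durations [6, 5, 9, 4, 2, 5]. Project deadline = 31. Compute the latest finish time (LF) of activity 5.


LF(activity 5) = deadline - sum of successor durations
Successors: activities 6 through 6 with durations [5]
Sum of successor durations = 5
LF = 31 - 5 = 26

26


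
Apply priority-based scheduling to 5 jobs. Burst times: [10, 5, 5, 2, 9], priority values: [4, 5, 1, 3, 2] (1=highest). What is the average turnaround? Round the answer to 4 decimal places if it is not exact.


Sort by priority (ascending = highest first):
Order: [(1, 5), (2, 9), (3, 2), (4, 10), (5, 5)]
Completion times:
  Priority 1, burst=5, C=5
  Priority 2, burst=9, C=14
  Priority 3, burst=2, C=16
  Priority 4, burst=10, C=26
  Priority 5, burst=5, C=31
Average turnaround = 92/5 = 18.4

18.4


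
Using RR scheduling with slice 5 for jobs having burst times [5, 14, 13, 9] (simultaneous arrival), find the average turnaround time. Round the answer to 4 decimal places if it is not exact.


Time quantum = 5
Execution trace:
  J1 runs 5 units, time = 5
  J2 runs 5 units, time = 10
  J3 runs 5 units, time = 15
  J4 runs 5 units, time = 20
  J2 runs 5 units, time = 25
  J3 runs 5 units, time = 30
  J4 runs 4 units, time = 34
  J2 runs 4 units, time = 38
  J3 runs 3 units, time = 41
Finish times: [5, 38, 41, 34]
Average turnaround = 118/4 = 29.5

29.5


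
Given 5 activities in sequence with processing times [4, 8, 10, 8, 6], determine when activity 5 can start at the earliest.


Activity 5 starts after activities 1 through 4 complete.
Predecessor durations: [4, 8, 10, 8]
ES = 4 + 8 + 10 + 8 = 30

30


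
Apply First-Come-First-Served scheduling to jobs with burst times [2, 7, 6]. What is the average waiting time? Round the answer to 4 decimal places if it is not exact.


FCFS order (as given): [2, 7, 6]
Waiting times:
  Job 1: wait = 0
  Job 2: wait = 2
  Job 3: wait = 9
Sum of waiting times = 11
Average waiting time = 11/3 = 3.6667

3.6667


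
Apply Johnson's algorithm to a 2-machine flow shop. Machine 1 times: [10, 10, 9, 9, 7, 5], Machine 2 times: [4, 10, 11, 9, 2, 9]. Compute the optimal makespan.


Apply Johnson's rule:
  Group 1 (a <= b): [(6, 5, 9), (3, 9, 11), (4, 9, 9), (2, 10, 10)]
  Group 2 (a > b): [(1, 10, 4), (5, 7, 2)]
Optimal job order: [6, 3, 4, 2, 1, 5]
Schedule:
  Job 6: M1 done at 5, M2 done at 14
  Job 3: M1 done at 14, M2 done at 25
  Job 4: M1 done at 23, M2 done at 34
  Job 2: M1 done at 33, M2 done at 44
  Job 1: M1 done at 43, M2 done at 48
  Job 5: M1 done at 50, M2 done at 52
Makespan = 52

52


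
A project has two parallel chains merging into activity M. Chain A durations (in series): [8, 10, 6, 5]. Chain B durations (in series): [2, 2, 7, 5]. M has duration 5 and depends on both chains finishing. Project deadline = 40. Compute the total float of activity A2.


Forward pass: ES(A2) = sum of predecessors on chain A = 8
EF = ES + duration = 8 + 10 = 18
Backward pass: LF(M) = deadline = 40; LS(M) = 40 - 5 = 35
LF(A2) = LS(M) - sum(successors on chain A) = 35 - 11 = 24
LS = LF - duration = 24 - 10 = 14
Total float = LS - ES = 14 - 8 = 6

6


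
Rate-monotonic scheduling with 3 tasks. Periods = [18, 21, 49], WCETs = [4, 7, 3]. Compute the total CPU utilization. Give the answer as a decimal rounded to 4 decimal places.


Compute individual utilizations (exact fractions):
  Task 1: C/T = 4/18 = 2/9 (approx. 0.2222)
  Task 2: C/T = 7/21 = 1/3 (approx. 0.3333)
  Task 3: C/T = 3/49 (approx. 0.0612)
Total utilization U = 2/9 + 1/3 + 3/49 = 272/441
Rounded to 4 decimal places: U = 0.6168
RM (Liu & Layland) bound for 3 tasks = 0.779763; compare with U = 272/441 (approx. 0.616780)
U <= bound, so schedulable by RM sufficient condition.

0.6168


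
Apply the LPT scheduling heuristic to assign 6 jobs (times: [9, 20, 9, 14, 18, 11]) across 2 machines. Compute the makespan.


Sort jobs in decreasing order (LPT): [20, 18, 14, 11, 9, 9]
Assign each job to the least loaded machine:
  Machine 1: jobs [20, 11, 9], load = 40
  Machine 2: jobs [18, 14, 9], load = 41
Makespan = max load = 41

41


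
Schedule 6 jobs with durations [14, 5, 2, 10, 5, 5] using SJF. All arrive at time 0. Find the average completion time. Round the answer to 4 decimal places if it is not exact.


SJF order (ascending): [2, 5, 5, 5, 10, 14]
Completion times:
  Job 1: burst=2, C=2
  Job 2: burst=5, C=7
  Job 3: burst=5, C=12
  Job 4: burst=5, C=17
  Job 5: burst=10, C=27
  Job 6: burst=14, C=41
Average completion = 106/6 = 17.6667

17.6667


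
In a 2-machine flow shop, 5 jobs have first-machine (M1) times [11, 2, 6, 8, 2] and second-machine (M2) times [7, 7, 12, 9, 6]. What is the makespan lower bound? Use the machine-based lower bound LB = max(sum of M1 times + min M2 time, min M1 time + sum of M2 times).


LB1 = sum(M1 times) + min(M2 times) = 29 + 6 = 35
LB2 = min(M1 times) + sum(M2 times) = 2 + 41 = 43
Lower bound = max(LB1, LB2) = max(35, 43) = 43

43


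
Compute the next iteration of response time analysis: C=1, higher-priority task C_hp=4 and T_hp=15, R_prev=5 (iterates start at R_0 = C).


R_next = C + ceil(R_prev / T_hp) * C_hp
ceil(5 / 15) = ceil(0.3333) = 1
Interference = 1 * 4 = 4
R_next = 1 + 4 = 5
R_next = R_prev, so the iteration has converged (response time = 5).

5


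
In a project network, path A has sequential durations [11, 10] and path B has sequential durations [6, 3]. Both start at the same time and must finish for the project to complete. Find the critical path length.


Path A total = 11 + 10 = 21
Path B total = 6 + 3 = 9
Critical path = longest path = max(21, 9) = 21

21


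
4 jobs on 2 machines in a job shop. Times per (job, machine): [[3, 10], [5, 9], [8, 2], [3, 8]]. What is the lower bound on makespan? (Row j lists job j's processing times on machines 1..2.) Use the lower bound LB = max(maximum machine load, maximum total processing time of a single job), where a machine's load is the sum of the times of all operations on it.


Machine loads:
  Machine 1: 3 + 5 + 8 + 3 = 19
  Machine 2: 10 + 9 + 2 + 8 = 29
Max machine load = 29
Job totals:
  Job 1: 13
  Job 2: 14
  Job 3: 10
  Job 4: 11
Max job total = 14
Lower bound = max(29, 14) = 29

29


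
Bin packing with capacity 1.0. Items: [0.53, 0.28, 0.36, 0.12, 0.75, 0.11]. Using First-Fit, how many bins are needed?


Place items sequentially using First-Fit:
  Item 0.53 -> new Bin 1
  Item 0.28 -> Bin 1 (now 0.81)
  Item 0.36 -> new Bin 2
  Item 0.12 -> Bin 1 (now 0.93)
  Item 0.75 -> new Bin 3
  Item 0.11 -> Bin 2 (now 0.47)
Total bins used = 3

3


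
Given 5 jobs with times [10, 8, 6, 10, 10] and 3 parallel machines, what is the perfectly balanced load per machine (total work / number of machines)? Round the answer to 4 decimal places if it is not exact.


Total processing time = 10 + 8 + 6 + 10 + 10 = 44
Number of machines = 3
Ideal balanced load = 44 / 3 = 14.6667

14.6667


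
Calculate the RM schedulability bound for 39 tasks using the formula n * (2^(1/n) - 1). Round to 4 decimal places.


Compute 2^(1/39) = 1.0179318843
Subtract 1: 1.0179318843 - 1 = 0.0179318843
Multiply by n: 39 * 0.0179318843 = 0.6993434877
Round to 4 dp: 0.6993

0.6993


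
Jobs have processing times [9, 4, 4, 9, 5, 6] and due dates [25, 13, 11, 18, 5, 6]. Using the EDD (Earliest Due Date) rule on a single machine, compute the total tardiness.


Sort by due date (EDD order): [(5, 5), (6, 6), (4, 11), (4, 13), (9, 18), (9, 25)]
Compute completion times and tardiness:
  Job 1: p=5, d=5, C=5, tardiness=max(0,5-5)=0
  Job 2: p=6, d=6, C=11, tardiness=max(0,11-6)=5
  Job 3: p=4, d=11, C=15, tardiness=max(0,15-11)=4
  Job 4: p=4, d=13, C=19, tardiness=max(0,19-13)=6
  Job 5: p=9, d=18, C=28, tardiness=max(0,28-18)=10
  Job 6: p=9, d=25, C=37, tardiness=max(0,37-25)=12
Total tardiness = 37

37


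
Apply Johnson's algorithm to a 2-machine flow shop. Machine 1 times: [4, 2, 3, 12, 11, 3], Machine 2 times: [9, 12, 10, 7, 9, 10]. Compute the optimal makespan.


Apply Johnson's rule:
  Group 1 (a <= b): [(2, 2, 12), (3, 3, 10), (6, 3, 10), (1, 4, 9)]
  Group 2 (a > b): [(5, 11, 9), (4, 12, 7)]
Optimal job order: [2, 3, 6, 1, 5, 4]
Schedule:
  Job 2: M1 done at 2, M2 done at 14
  Job 3: M1 done at 5, M2 done at 24
  Job 6: M1 done at 8, M2 done at 34
  Job 1: M1 done at 12, M2 done at 43
  Job 5: M1 done at 23, M2 done at 52
  Job 4: M1 done at 35, M2 done at 59
Makespan = 59

59


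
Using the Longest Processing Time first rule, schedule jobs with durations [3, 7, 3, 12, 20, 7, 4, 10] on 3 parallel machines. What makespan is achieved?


Sort jobs in decreasing order (LPT): [20, 12, 10, 7, 7, 4, 3, 3]
Assign each job to the least loaded machine:
  Machine 1: jobs [20, 3], load = 23
  Machine 2: jobs [12, 7, 3], load = 22
  Machine 3: jobs [10, 7, 4], load = 21
Makespan = max load = 23

23


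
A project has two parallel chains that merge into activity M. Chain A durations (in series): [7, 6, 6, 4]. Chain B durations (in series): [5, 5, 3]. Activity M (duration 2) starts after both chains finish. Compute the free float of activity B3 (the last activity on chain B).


ES(B3) = sum of predecessors on chain B = 10
EF(B3) = ES + duration = 10 + 3 = 13
Successor of B3 is M. ES(M) = max(sum(A), sum(B)) = max(23, 13) = 23
Free float = ES(successor) - EF(current) = 23 - 13 = 10

10


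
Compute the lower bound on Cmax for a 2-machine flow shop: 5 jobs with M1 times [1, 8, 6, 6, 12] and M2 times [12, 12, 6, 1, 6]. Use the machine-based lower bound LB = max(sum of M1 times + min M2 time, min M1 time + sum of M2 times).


LB1 = sum(M1 times) + min(M2 times) = 33 + 1 = 34
LB2 = min(M1 times) + sum(M2 times) = 1 + 37 = 38
Lower bound = max(LB1, LB2) = max(34, 38) = 38

38


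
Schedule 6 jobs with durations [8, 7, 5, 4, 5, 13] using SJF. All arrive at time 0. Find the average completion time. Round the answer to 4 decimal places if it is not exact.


SJF order (ascending): [4, 5, 5, 7, 8, 13]
Completion times:
  Job 1: burst=4, C=4
  Job 2: burst=5, C=9
  Job 3: burst=5, C=14
  Job 4: burst=7, C=21
  Job 5: burst=8, C=29
  Job 6: burst=13, C=42
Average completion = 119/6 = 19.8333

19.8333


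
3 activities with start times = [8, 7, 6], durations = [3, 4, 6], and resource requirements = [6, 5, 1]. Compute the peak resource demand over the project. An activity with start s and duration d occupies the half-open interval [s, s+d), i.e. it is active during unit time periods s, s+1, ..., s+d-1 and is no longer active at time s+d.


Each activity i is active on [start_i, start_i + duration_i).
Compute total resource usage per time slot:
  t=0: active resources = [], total = 0
  t=1: active resources = [], total = 0
  t=2: active resources = [], total = 0
  t=3: active resources = [], total = 0
  t=4: active resources = [], total = 0
  t=5: active resources = [], total = 0
  t=6: active resources = [1], total = 1
  t=7: active resources = [5, 1], total = 6
  t=8: active resources = [6, 5, 1], total = 12
  t=9: active resources = [6, 5, 1], total = 12
  t=10: active resources = [6, 5, 1], total = 12
  t=11: active resources = [1], total = 1
Peak resource demand = 12

12


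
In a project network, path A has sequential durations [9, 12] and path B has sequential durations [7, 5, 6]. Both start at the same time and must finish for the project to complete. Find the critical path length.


Path A total = 9 + 12 = 21
Path B total = 7 + 5 + 6 = 18
Critical path = longest path = max(21, 18) = 21

21


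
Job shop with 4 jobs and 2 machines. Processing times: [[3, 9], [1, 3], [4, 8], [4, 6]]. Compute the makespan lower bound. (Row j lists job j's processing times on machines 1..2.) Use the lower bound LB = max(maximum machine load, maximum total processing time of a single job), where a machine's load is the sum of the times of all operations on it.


Machine loads:
  Machine 1: 3 + 1 + 4 + 4 = 12
  Machine 2: 9 + 3 + 8 + 6 = 26
Max machine load = 26
Job totals:
  Job 1: 12
  Job 2: 4
  Job 3: 12
  Job 4: 10
Max job total = 12
Lower bound = max(26, 12) = 26

26


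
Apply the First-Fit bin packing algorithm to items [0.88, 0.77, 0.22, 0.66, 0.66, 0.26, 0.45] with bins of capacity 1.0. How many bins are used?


Place items sequentially using First-Fit:
  Item 0.88 -> new Bin 1
  Item 0.77 -> new Bin 2
  Item 0.22 -> Bin 2 (now 0.99)
  Item 0.66 -> new Bin 3
  Item 0.66 -> new Bin 4
  Item 0.26 -> Bin 3 (now 0.92)
  Item 0.45 -> new Bin 5
Total bins used = 5

5


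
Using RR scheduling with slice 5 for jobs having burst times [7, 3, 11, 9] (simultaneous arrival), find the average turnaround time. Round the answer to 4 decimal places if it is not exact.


Time quantum = 5
Execution trace:
  J1 runs 5 units, time = 5
  J2 runs 3 units, time = 8
  J3 runs 5 units, time = 13
  J4 runs 5 units, time = 18
  J1 runs 2 units, time = 20
  J3 runs 5 units, time = 25
  J4 runs 4 units, time = 29
  J3 runs 1 units, time = 30
Finish times: [20, 8, 30, 29]
Average turnaround = 87/4 = 21.75

21.75


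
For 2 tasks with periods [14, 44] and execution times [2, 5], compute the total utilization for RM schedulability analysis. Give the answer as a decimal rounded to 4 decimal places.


Compute individual utilizations (exact fractions):
  Task 1: C/T = 2/14 = 1/7 (approx. 0.1429)
  Task 2: C/T = 5/44 (approx. 0.1136)
Total utilization U = 1/7 + 5/44 = 79/308
Rounded to 4 decimal places: U = 0.2565
RM (Liu & Layland) bound for 2 tasks = 0.828427; compare with U = 79/308 (approx. 0.256494)
U <= bound, so schedulable by RM sufficient condition.

0.2565


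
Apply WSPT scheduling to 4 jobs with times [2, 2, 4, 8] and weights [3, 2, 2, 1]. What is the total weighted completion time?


Compute p/w ratios and sort ascending (WSPT): [(2, 3), (2, 2), (4, 2), (8, 1)]
Compute weighted completion times:
  Job (p=2,w=3): C=2, w*C=3*2=6
  Job (p=2,w=2): C=4, w*C=2*4=8
  Job (p=4,w=2): C=8, w*C=2*8=16
  Job (p=8,w=1): C=16, w*C=1*16=16
Total weighted completion time = 46

46


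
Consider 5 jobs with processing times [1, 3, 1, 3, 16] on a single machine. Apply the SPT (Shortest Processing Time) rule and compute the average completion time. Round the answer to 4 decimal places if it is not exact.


Sort jobs by processing time (SPT order): [1, 1, 3, 3, 16]
Compute completion times sequentially:
  Job 1: processing = 1, completes at 1
  Job 2: processing = 1, completes at 2
  Job 3: processing = 3, completes at 5
  Job 4: processing = 3, completes at 8
  Job 5: processing = 16, completes at 24
Sum of completion times = 40
Average completion time = 40/5 = 8.0

8.0


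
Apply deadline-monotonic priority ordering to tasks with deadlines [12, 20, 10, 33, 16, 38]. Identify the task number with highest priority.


Sort tasks by relative deadline (ascending):
  Task 3: deadline = 10
  Task 1: deadline = 12
  Task 5: deadline = 16
  Task 2: deadline = 20
  Task 4: deadline = 33
  Task 6: deadline = 38
Priority order (highest first): [3, 1, 5, 2, 4, 6]
Highest priority task = 3

3


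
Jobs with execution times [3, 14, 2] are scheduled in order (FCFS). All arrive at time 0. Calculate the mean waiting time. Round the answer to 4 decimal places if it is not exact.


FCFS order (as given): [3, 14, 2]
Waiting times:
  Job 1: wait = 0
  Job 2: wait = 3
  Job 3: wait = 17
Sum of waiting times = 20
Average waiting time = 20/3 = 6.6667

6.6667


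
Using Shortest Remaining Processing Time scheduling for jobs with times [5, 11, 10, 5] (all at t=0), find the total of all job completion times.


Since all jobs arrive at t=0, SRPT equals SPT ordering.
SPT order: [5, 5, 10, 11]
Completion times:
  Job 1: p=5, C=5
  Job 2: p=5, C=10
  Job 3: p=10, C=20
  Job 4: p=11, C=31
Total completion time = 5 + 10 + 20 + 31 = 66

66


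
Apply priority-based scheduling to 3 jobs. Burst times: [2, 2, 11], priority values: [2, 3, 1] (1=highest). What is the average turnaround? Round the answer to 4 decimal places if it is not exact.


Sort by priority (ascending = highest first):
Order: [(1, 11), (2, 2), (3, 2)]
Completion times:
  Priority 1, burst=11, C=11
  Priority 2, burst=2, C=13
  Priority 3, burst=2, C=15
Average turnaround = 39/3 = 13.0

13.0


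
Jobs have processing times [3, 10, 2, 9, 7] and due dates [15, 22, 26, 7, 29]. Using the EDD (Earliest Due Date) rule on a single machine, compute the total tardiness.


Sort by due date (EDD order): [(9, 7), (3, 15), (10, 22), (2, 26), (7, 29)]
Compute completion times and tardiness:
  Job 1: p=9, d=7, C=9, tardiness=max(0,9-7)=2
  Job 2: p=3, d=15, C=12, tardiness=max(0,12-15)=0
  Job 3: p=10, d=22, C=22, tardiness=max(0,22-22)=0
  Job 4: p=2, d=26, C=24, tardiness=max(0,24-26)=0
  Job 5: p=7, d=29, C=31, tardiness=max(0,31-29)=2
Total tardiness = 4

4


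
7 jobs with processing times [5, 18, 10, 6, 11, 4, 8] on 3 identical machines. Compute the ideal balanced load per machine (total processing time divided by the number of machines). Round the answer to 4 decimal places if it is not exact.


Total processing time = 5 + 18 + 10 + 6 + 11 + 4 + 8 = 62
Number of machines = 3
Ideal balanced load = 62 / 3 = 20.6667

20.6667


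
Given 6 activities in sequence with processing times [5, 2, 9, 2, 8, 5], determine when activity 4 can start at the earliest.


Activity 4 starts after activities 1 through 3 complete.
Predecessor durations: [5, 2, 9]
ES = 5 + 2 + 9 = 16

16


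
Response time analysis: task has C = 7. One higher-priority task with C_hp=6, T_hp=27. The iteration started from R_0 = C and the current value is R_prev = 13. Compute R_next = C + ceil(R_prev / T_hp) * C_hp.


R_next = C + ceil(R_prev / T_hp) * C_hp
ceil(13 / 27) = ceil(0.4815) = 1
Interference = 1 * 6 = 6
R_next = 7 + 6 = 13
R_next = R_prev, so the iteration has converged (response time = 13).

13


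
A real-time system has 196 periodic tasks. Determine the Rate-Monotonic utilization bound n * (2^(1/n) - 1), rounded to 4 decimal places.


Compute 2^(1/196) = 1.0035427259
Subtract 1: 1.0035427259 - 1 = 0.0035427259
Multiply by n: 196 * 0.0035427259 = 0.6943742764
Round to 4 dp: 0.6944

0.6944


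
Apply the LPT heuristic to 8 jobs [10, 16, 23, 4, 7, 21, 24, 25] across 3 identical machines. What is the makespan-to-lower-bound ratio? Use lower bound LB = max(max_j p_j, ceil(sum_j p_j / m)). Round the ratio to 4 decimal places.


LPT order: [25, 24, 23, 21, 16, 10, 7, 4]
Machine loads after assignment: [42, 44, 44]
LPT makespan = 44
Lower bound = max(max_job, ceil(total/3)) = max(25, 44) = 44
Ratio = 44 / 44 = 1.0

1.0


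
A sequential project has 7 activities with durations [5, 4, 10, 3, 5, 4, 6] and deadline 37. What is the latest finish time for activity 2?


LF(activity 2) = deadline - sum of successor durations
Successors: activities 3 through 7 with durations [10, 3, 5, 4, 6]
Sum of successor durations = 28
LF = 37 - 28 = 9

9


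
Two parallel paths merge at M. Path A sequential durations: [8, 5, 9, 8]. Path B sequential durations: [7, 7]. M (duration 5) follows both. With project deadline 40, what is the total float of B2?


Forward pass: ES(B2) = sum of predecessors on chain B = 7
EF = ES + duration = 7 + 7 = 14
Backward pass: LF(M) = deadline = 40; LS(M) = 40 - 5 = 35
LF(B2) = LS(M) - sum(successors on chain B) = 35 - 0 = 35
LS = LF - duration = 35 - 7 = 28
Total float = LS - ES = 28 - 7 = 21

21


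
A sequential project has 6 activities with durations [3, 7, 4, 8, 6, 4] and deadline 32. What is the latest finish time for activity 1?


LF(activity 1) = deadline - sum of successor durations
Successors: activities 2 through 6 with durations [7, 4, 8, 6, 4]
Sum of successor durations = 29
LF = 32 - 29 = 3

3


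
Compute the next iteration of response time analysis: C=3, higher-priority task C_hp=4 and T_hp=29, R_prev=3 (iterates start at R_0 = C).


R_next = C + ceil(R_prev / T_hp) * C_hp
ceil(3 / 29) = ceil(0.1034) = 1
Interference = 1 * 4 = 4
R_next = 3 + 4 = 7

7


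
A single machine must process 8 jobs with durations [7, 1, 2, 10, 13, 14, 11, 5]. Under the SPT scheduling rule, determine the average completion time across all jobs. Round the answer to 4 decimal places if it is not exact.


Sort jobs by processing time (SPT order): [1, 2, 5, 7, 10, 11, 13, 14]
Compute completion times sequentially:
  Job 1: processing = 1, completes at 1
  Job 2: processing = 2, completes at 3
  Job 3: processing = 5, completes at 8
  Job 4: processing = 7, completes at 15
  Job 5: processing = 10, completes at 25
  Job 6: processing = 11, completes at 36
  Job 7: processing = 13, completes at 49
  Job 8: processing = 14, completes at 63
Sum of completion times = 200
Average completion time = 200/8 = 25.0

25.0


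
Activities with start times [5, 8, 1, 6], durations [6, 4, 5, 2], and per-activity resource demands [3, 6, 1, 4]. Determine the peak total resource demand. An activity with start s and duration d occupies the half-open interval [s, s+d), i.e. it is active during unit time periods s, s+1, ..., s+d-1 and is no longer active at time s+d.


Each activity i is active on [start_i, start_i + duration_i).
Compute total resource usage per time slot:
  t=0: active resources = [], total = 0
  t=1: active resources = [1], total = 1
  t=2: active resources = [1], total = 1
  t=3: active resources = [1], total = 1
  t=4: active resources = [1], total = 1
  t=5: active resources = [3, 1], total = 4
  t=6: active resources = [3, 4], total = 7
  t=7: active resources = [3, 4], total = 7
  t=8: active resources = [3, 6], total = 9
  t=9: active resources = [3, 6], total = 9
  t=10: active resources = [3, 6], total = 9
  t=11: active resources = [6], total = 6
Peak resource demand = 9

9
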